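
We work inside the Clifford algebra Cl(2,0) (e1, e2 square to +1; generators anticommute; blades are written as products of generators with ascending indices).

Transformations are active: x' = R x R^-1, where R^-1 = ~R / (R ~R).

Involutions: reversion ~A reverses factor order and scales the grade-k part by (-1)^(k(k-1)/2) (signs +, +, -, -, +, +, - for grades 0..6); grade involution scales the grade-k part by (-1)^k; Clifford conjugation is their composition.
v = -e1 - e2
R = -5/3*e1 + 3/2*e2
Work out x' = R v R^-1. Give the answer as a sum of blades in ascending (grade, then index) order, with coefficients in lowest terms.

~R = -5/3*e1 + 3/2*e2, and R ~R = 181/36, so R^-1 = ~R / (181/36).
R v = 1/6 + 19/6*e1 e2
Answer: 161/181*e1 + 199/181*e2


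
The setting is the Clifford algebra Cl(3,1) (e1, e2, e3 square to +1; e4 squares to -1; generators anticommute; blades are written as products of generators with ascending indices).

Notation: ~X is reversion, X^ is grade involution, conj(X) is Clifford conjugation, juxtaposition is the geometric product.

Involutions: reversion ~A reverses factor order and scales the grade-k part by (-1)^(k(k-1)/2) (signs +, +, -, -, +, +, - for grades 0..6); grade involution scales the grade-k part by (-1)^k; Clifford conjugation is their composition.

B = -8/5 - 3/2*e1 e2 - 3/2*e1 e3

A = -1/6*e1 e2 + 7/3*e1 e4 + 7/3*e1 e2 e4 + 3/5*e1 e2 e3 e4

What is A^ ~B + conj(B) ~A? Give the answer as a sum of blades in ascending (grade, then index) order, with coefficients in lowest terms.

first term: 1/4 + 7/2*e4 + 4/15*e1 e2 - 56/15*e1 e4 + 1/4*e2 e3 + 22/5*e2 e4 + 13/5*e3 e4 + 56/15*e1 e2 e4 + 7/2*e2 e3 e4 - 24/25*e1 e2 e3 e4
second term: -1/4 + 7/2*e4 - 4/15*e1 e2 + 56/15*e1 e4 + 1/4*e2 e3 + 22/5*e2 e4 + 13/5*e3 e4 + 56/15*e1 e2 e4 - 7/2*e2 e3 e4 - 24/25*e1 e2 e3 e4
Answer: 7*e4 + 1/2*e2 e3 + 44/5*e2 e4 + 26/5*e3 e4 + 112/15*e1 e2 e4 - 48/25*e1 e2 e3 e4


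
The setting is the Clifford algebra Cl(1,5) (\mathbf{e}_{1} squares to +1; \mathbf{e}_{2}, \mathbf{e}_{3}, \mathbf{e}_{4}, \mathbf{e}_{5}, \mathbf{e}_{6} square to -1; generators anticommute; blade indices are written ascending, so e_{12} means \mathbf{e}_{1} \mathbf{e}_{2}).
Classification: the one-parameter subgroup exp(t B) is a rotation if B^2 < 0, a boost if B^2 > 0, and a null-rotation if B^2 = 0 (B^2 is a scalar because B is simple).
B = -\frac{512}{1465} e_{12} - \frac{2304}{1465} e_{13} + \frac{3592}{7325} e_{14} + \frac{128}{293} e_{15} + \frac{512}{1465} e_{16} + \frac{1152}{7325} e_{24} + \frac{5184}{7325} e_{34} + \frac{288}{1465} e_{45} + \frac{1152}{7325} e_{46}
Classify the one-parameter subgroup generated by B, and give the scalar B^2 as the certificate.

B^2 term by term: the squares give (-\frac{512}{1465})^2*(e_{12})^2 + (-\frac{2304}{1465})^2*(e_{13})^2 + (\frac{3592}{7325})^2*(e_{14})^2 + (\frac{128}{293})^2*(e_{15})^2 + (\frac{512}{1465})^2*(e_{16})^2 + (\frac{1152}{7325})^2*(e_{24})^2 + (\frac{5184}{7325})^2*(e_{34})^2 + (\frac{288}{1465})^2*(e_{45})^2 + (\frac{1152}{7325})^2*(e_{46})^2 = \frac{262144}{2146225}*(+1) + \frac{5308416}{2146225}*(+1) + \frac{12902464}{53655625}*(+1) + \frac{16384}{85849}*(+1) + \frac{262144}{2146225}*(+1) + \frac{1327104}{53655625}*(-1) + \frac{26873856}{53655625}*(-1) + \frac{82944}{2146225}*(-1) + \frac{1327104}{53655625}*(-1) = \frac{64}{25} (each basis 2-blade squares to minus the product of its generators' squares); cross terms between blades sharing an index anticommute and cancel; the commuting (index-disjoint) pairs give grade-4 terms 2*c*c'*(blade product), which cancel blade by blade — e_{1234}: -\frac{5308416}{10731125} + \frac{5308416}{10731125} = 0; e_{1245}: -\frac{294912}{2146225} + \frac{294912}{2146225} = 0; e_{1246}: -\frac{1179648}{10731125} + \frac{1179648}{10731125} = 0; e_{1345}: -\frac{1327104}{2146225} + \frac{1327104}{2146225} = 0; e_{1346}: -\frac{5308416}{10731125} + \frac{5308416}{10731125} = 0; e_{1456}: -\frac{294912}{2146225} + \frac{294912}{2146225} = 0 — confirming B is simple. So B^2 = \frac{64}{25}.
Answer: boost, certificate B^2 = \frac{64}{25}. B^2 = \frac{64}{25} is basis-independent, so its sign is the whole story.


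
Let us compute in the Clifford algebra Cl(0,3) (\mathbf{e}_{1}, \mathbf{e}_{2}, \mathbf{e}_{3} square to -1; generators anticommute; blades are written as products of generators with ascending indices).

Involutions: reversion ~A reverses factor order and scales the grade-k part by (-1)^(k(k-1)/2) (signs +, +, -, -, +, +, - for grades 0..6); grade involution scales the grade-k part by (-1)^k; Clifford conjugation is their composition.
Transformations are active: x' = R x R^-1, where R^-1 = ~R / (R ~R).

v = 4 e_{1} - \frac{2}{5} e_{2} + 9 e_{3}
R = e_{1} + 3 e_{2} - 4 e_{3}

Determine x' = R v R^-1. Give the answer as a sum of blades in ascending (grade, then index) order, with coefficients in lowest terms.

~R = e_{1} + 3 e_{2} - 4 e_{3}, and R ~R = -26, so R^-1 = ~R / (-26).
R v = \frac{166}{5} - \frac{62}{5} e_{1} e_{2} + 25 e_{1} e_{3} + \frac{127}{5} e_{2} e_{3}
Answer: -\frac{426}{65} e_{1} - \frac{472}{65} e_{2} + \frac{79}{65} e_{3}


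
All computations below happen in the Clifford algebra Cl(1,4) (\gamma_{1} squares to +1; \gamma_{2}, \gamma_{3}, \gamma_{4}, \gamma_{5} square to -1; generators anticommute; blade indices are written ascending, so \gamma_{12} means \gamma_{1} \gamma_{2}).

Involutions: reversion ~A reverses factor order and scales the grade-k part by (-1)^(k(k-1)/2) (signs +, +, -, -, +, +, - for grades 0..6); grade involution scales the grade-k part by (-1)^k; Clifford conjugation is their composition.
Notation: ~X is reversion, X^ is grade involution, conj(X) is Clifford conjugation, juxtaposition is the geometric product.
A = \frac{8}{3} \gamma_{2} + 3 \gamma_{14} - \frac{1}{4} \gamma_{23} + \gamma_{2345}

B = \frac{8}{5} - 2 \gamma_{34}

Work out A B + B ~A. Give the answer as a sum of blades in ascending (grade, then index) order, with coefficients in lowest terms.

first term: \frac{64}{15} \gamma_{2} - 6 \gamma_{13} + \frac{24}{5} \gamma_{14} - \frac{2}{5} \gamma_{23} - \frac{1}{2} \gamma_{24} + 2 \gamma_{25} - \frac{16}{3} \gamma_{234} + \frac{8}{5} \gamma_{2345}
second term: \frac{64}{15} \gamma_{2} - 6 \gamma_{13} - \frac{24}{5} \gamma_{14} + \frac{2}{5} \gamma_{23} - \frac{1}{2} \gamma_{24} + 2 \gamma_{25} - \frac{16}{3} \gamma_{234} + \frac{8}{5} \gamma_{2345}
Answer: \frac{128}{15} \gamma_{2} - 12 \gamma_{13} - \gamma_{24} + 4 \gamma_{25} - \frac{32}{3} \gamma_{234} + \frac{16}{5} \gamma_{2345}


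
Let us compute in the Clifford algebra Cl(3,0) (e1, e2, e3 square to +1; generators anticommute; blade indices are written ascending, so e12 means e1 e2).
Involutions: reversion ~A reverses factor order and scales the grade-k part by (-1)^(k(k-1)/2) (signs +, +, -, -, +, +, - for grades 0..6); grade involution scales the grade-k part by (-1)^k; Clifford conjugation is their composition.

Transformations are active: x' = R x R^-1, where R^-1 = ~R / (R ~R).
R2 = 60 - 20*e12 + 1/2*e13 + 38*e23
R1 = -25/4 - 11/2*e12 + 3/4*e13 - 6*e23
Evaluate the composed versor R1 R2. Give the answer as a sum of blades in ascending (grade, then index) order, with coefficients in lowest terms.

Distribute over the terms of R1 (each basis-blade product reordered to ascending indices, repeated generators contracted through their squares):
(-25/4) R2 = -375 + 125*e12 - 25/8*e13 - 475/2*e23
(-11/2*e12) R2 = -110 - 330*e12 - 209*e13 + 11/4*e23
(3/4*e13) R2 = -3/8 - 57/2*e12 + 45*e13 - 15*e23
(-6*e23) R2 = 228 - 3*e12 - 120*e13 - 360*e23
Summing the partial products and collecting blades:
Answer: -2059/8 - 473/2*e12 - 2297/8*e13 - 2439/4*e23


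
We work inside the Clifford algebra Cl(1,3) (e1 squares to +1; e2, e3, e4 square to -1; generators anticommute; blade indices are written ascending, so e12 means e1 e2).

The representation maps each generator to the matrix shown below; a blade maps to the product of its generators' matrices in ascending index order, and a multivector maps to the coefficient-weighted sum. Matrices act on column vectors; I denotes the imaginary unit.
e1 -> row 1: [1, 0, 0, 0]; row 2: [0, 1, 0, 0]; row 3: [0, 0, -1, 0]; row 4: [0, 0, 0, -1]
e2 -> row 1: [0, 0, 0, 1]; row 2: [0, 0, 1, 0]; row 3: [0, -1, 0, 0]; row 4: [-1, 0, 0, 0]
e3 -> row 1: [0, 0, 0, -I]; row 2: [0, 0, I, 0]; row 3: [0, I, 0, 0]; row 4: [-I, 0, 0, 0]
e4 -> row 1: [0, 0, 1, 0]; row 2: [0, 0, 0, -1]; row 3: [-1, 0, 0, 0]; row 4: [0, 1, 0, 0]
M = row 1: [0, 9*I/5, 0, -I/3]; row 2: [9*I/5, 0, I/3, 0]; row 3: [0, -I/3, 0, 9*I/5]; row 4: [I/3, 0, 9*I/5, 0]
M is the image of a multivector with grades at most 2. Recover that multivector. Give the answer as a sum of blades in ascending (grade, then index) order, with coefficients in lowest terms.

Method: the blade images are trace-orthogonal — tr(rho(e_A) rho(e_B)^-1) = 4 if A = B and 0 otherwise — and rho(e_A)^-1 = (e_A)^2 * rho(e_A) with (e_A)^2 = +1 or -1, so the coefficient of e_A in the preimage is (e_A)^2 * tr(M rho(e_A))/4.
Nonzero projections over blades of grade <= 2: e13: (e13)^2 = +1, tr(M rho(e13)) = 4/3, coefficient 1/3; e34: (e34)^2 = -1, tr(M rho(e34)) = 36/5, coefficient -9/5. Every other blade of grade <= 2 projects to 0.
Answer: 1/3*e13 - 9/5*e34


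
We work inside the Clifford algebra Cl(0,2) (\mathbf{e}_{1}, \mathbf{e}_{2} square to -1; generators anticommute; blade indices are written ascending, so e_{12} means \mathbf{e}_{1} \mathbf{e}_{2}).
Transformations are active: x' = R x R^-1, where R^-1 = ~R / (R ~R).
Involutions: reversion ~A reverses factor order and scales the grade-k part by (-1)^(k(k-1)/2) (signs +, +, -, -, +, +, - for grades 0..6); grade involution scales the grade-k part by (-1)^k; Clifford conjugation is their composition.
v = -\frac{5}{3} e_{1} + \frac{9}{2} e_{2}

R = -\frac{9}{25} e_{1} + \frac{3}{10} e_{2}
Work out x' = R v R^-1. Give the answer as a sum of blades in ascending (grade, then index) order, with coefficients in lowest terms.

~R = -\frac{9}{25} e_{1} + \frac{3}{10} e_{2}, and R ~R = -\frac{549}{2500}, so R^-1 = ~R / (-\frac{549}{2500}).
R v = -\frac{39}{20} - \frac{28}{25} e_{12}
Answer: -\frac{865}{183} e_{1} + \frac{101}{122} e_{2}


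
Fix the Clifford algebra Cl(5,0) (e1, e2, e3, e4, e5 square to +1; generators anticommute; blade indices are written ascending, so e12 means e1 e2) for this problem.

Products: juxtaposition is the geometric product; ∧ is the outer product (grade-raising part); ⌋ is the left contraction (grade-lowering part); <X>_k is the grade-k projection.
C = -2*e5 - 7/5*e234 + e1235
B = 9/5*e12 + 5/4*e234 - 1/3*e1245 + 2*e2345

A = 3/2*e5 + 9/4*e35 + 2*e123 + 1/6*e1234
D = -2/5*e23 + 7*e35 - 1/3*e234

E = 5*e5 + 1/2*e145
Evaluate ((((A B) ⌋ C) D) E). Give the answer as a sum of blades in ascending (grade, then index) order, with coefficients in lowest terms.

step 1: -5/24*e1 - 18/5*e3 - 5/2*e14 - 1/3*e15 + 9/2*e24 - 3/10*e34 + 1/18*e35 + 1/2*e124 + 27/10*e125 - 4*e145 - 3*e234 + 45/16*e245 + 2/3*e345 + 3/4*e1234 + 81/20*e1235 - 15/8*e2345
step 2: -3/20 - 21/50*e2 - 18/5*e3 - 1/18*e12 + 1/3*e23 - 126/25*e24 - 18/5*e125 - 5/24*e235
step 3: 2/15 + 11/600*e2 + 231/125*e3 + 1/9*e4 - 1517/60*e5 + 1/45*e13 + 3/50*e23 - 6/5*e24 + 7/3*e25 + 539/250*e34 - 21/20*e35 + 5/72*e45 + 126/5*e123 + 1/54*e134 + 36/25*e135 + 1/20*e234 - 147/50*e235 - 7/18*e1235 - 6/5*e1345 + 882/25*e2345
step 4: -1517/12 - 5/144*e1 + 35/3*e2 - 117/20*e3 + 25/72*e4 + 2/3*e5 + 36/5*e13 - 1517/120*e14 - 1/18*e15 - 147/10*e23 + 11/120*e25 - 18/25*e34 + 24973/2700*e35 + 5/9*e45 - 8813/450*e123 - 7/6*e124 - 3/5*e125 - 219/40*e134 + 5351/4500*e135 + 1/15*e145 + 31717/180*e234 + 3/10*e235 - 6*e245 + 2423/225*e345 - 147/100*e1234 + 5039/40*e1235 - 11/1200*e1245 - 2806/3375*e1345 + 257/20*e2345 + 3/100*e12345
Answer: -1517/12 - 5/144*e1 + 35/3*e2 - 117/20*e3 + 25/72*e4 + 2/3*e5 + 36/5*e13 - 1517/120*e14 - 1/18*e15 - 147/10*e23 + 11/120*e25 - 18/25*e34 + 24973/2700*e35 + 5/9*e45 - 8813/450*e123 - 7/6*e124 - 3/5*e125 - 219/40*e134 + 5351/4500*e135 + 1/15*e145 + 31717/180*e234 + 3/10*e235 - 6*e245 + 2423/225*e345 - 147/100*e1234 + 5039/40*e1235 - 11/1200*e1245 - 2806/3375*e1345 + 257/20*e2345 + 3/100*e12345


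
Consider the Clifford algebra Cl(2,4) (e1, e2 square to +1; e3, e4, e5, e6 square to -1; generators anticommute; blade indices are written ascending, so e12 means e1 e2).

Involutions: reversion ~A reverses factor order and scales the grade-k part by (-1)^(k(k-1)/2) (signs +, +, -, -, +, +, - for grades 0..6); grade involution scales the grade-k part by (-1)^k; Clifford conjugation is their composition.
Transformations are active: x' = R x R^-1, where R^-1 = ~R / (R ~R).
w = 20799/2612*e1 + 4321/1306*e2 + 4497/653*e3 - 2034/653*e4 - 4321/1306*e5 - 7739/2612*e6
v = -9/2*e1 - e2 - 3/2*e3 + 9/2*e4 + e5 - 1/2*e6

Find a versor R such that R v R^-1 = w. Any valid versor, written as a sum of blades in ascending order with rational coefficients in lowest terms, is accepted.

The midline construction: v and w both square to -5/2, so reflecting in their sum 9045/2612*e1 + 3015/1306*e2 + 7035/1306*e3 + 1809/1306*e4 - 3015/1306*e5 - 9045/2612*e6 exchanges them.
Answer: 9045/2612*e1 + 3015/1306*e2 + 7035/1306*e3 + 1809/1306*e4 - 3015/1306*e5 - 9045/2612*e6


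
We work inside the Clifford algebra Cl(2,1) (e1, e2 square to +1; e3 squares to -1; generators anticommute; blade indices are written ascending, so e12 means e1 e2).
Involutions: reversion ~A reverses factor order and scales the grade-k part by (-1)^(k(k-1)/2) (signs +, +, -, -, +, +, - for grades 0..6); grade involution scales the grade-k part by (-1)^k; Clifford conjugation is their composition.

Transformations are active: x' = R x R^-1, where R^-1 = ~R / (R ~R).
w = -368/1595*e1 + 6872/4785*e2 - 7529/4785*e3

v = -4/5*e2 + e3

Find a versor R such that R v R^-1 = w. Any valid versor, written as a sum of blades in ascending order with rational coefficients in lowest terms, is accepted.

Equal squares first: v^2 = w^2 = -9/25. Then v + w = -368/1595*e1 + 3044/4785*e2 - 2744/4785*e3 is a versor taking v to w, provided it is invertible.
Answer: -368/1595*e1 + 3044/4785*e2 - 2744/4785*e3


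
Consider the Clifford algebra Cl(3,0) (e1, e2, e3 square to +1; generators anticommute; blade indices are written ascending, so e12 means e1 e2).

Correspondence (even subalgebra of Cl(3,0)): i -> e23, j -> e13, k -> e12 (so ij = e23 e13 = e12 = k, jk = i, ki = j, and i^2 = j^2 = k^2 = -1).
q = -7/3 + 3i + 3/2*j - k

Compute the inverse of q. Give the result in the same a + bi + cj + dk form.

In blades: q = -7/3 - e12 + 3/2*e13 + 3*e23.
With qbar = -7/3 + e12 - 3/2*e13 - 3*e23 (scalar fixed, mapped units negated), q qbar = 637/36 (the sum of squared coefficients), so q^-1 = qbar / (637/36) = -12/91 + 36/637*e12 - 54/637*e13 - 108/637*e23; translating back:
Answer: -12/91 - 108/637*i - 54/637*j + 36/637*k


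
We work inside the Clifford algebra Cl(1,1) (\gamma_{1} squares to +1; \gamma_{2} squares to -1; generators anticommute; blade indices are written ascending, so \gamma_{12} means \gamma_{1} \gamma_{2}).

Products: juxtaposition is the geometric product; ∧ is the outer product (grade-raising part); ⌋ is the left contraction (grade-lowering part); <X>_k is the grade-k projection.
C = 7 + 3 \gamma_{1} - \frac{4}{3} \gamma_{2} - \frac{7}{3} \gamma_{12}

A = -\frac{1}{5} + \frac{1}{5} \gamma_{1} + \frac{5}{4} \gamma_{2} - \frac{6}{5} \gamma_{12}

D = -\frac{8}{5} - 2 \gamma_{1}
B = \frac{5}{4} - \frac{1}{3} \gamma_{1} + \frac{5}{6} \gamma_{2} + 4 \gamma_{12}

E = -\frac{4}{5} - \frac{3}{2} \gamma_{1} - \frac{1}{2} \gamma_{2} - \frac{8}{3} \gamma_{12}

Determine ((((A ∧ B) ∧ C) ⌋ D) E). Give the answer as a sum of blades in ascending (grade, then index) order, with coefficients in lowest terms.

step 1: -\frac{1}{4} + \frac{19}{60} \gamma_{1} + \frac{67}{48} \gamma_{2} - \frac{103}{60} \gamma_{12}
step 2: -\frac{7}{4} + \frac{22}{15} \gamma_{1} + \frac{485}{48} \gamma_{2} - \frac{11551}{720} \gamma_{12}
step 3: -\frac{2}{15} + \frac{7}{2} \gamma_{1}
step 4: -\frac{1543}{300} - \frac{13}{5} \gamma_{1} - \frac{139}{15} \gamma_{2} - \frac{251}{180} \gamma_{12}
Answer: -\frac{1543}{300} - \frac{13}{5} \gamma_{1} - \frac{139}{15} \gamma_{2} - \frac{251}{180} \gamma_{12}


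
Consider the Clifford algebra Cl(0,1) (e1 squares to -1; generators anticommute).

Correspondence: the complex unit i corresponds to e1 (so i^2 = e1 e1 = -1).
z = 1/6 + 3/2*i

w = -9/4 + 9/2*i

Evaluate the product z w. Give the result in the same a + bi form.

In blades: z = 1/6 + 3/2*e1, w = -9/4 + 9/2*e1.
Distribute z over w term by term (generator squares from the signature, products reordered to ascending indices): (1/6)*w = -3/8 + 3/4*e1; (3/2*e1)*w = -27/4 - 27/8*e1.
Sum: -57/8 - 21/8*e1; translating back through the correspondence:
Answer: -57/8 - 21/8*i


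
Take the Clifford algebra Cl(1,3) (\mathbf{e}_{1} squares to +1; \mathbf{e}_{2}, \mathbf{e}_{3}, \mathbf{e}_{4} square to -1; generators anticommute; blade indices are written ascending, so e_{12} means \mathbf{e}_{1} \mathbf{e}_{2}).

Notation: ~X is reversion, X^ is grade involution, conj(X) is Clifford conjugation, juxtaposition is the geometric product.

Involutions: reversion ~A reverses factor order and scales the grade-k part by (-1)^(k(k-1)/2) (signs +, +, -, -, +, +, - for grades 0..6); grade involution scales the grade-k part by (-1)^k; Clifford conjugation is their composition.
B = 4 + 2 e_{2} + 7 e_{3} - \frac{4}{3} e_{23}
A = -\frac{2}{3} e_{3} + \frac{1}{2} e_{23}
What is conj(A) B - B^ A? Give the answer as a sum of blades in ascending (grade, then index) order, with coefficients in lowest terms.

first term: -\frac{16}{3} + \frac{47}{18} e_{2} + \frac{5}{3} e_{3} - \frac{10}{3} e_{23}
second term: -4 - \frac{79}{18} e_{2} - \frac{5}{3} e_{3} + \frac{10}{3} e_{23}
Answer: -\frac{4}{3} + 7 e_{2} + \frac{10}{3} e_{3} - \frac{20}{3} e_{23}


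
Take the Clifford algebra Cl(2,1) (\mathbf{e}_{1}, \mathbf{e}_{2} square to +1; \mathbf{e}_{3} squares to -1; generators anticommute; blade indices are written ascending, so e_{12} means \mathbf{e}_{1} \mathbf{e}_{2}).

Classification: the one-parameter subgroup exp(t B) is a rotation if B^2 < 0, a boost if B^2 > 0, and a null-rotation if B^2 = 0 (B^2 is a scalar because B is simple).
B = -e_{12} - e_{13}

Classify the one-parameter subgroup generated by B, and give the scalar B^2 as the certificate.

B^2 term by term: the squares give (-1)^2*(e_{12})^2 + (-1)^2*(e_{13})^2 = 1*(-1) + 1*(+1) = 0 (each basis 2-blade squares to minus the product of its generators' squares); cross terms between blades sharing an index anticommute and cancel. So B^2 = 0.
Answer: null-rotation, certificate B^2 = 0. Note: conjugating B changes its blade decomposition but never the scalar B^2 = 0, whose sign settles the classification.


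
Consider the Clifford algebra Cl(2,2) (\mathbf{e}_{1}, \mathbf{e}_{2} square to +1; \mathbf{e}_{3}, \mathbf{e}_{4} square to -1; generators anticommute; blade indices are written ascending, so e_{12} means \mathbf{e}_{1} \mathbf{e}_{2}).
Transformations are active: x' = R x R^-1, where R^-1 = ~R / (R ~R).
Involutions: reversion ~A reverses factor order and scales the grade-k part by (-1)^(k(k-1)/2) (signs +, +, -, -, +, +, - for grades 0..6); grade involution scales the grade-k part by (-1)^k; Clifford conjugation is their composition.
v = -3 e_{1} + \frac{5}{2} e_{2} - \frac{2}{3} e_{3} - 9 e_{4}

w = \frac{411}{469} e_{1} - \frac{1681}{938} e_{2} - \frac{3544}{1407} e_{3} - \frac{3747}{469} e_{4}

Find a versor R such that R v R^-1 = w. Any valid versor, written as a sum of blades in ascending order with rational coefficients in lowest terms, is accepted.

Since q(v) = q(w) = -\frac{2383}{36}, the sum R = v + w = -\frac{996}{469} e_{1} + \frac{332}{469} e_{2} - \frac{1494}{469} e_{3} - \frac{7968}{469} e_{4} does the job whenever invertible.
Answer: -\frac{996}{469} e_{1} + \frac{332}{469} e_{2} - \frac{1494}{469} e_{3} - \frac{7968}{469} e_{4}


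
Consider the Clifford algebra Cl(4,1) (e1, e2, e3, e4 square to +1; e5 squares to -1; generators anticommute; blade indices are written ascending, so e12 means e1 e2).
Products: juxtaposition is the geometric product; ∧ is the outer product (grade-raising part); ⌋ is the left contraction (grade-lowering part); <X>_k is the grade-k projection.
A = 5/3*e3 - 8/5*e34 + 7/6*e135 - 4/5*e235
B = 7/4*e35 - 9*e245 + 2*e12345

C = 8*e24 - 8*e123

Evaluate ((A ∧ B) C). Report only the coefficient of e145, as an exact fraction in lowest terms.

step 1: 15*e2345
step 2: 120*e35 + 120*e145
Answer: 120


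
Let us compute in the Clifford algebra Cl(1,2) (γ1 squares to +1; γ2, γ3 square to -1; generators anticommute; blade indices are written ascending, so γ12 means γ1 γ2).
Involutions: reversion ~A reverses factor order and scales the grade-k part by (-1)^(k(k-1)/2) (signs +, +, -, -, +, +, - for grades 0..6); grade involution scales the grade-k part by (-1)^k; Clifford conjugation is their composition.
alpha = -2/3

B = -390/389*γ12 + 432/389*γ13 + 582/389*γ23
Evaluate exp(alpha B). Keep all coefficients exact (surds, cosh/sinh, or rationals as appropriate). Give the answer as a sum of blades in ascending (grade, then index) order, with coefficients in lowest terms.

B^2 term by term: the squares give (-390/389)^2*(γ12)^2 + (432/389)^2*(γ13)^2 + (582/389)^2*(γ23)^2 = 152100/151321*(+1) + 186624/151321*(+1) + 338724/151321*(-1) = 0 (each basis 2-blade squares to minus the product of its generators' squares); cross terms between blades sharing an index anticommute and cancel. So B^2 = 0.
B^2 = 0, and the exponential is exactly linear here: exp(alpha B) = 1 + alpha B (parabolic case).
Answer: 1 + 260/389*γ12 - 288/389*γ13 - 388/389*γ23


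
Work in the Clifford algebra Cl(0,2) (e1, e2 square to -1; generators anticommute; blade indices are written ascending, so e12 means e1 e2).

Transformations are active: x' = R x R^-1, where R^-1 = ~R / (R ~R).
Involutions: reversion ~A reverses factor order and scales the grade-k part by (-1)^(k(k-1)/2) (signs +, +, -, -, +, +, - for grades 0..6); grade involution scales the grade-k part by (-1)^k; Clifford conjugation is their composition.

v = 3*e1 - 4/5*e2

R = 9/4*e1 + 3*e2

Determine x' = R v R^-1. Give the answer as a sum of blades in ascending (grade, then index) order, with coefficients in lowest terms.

~R = 9/4*e1 + 3*e2, and R ~R = -225/16, so R^-1 = ~R / (-225/16).
R v = -87/20 - 54/5*e12
Answer: -201/125*e1 + 332/125*e2


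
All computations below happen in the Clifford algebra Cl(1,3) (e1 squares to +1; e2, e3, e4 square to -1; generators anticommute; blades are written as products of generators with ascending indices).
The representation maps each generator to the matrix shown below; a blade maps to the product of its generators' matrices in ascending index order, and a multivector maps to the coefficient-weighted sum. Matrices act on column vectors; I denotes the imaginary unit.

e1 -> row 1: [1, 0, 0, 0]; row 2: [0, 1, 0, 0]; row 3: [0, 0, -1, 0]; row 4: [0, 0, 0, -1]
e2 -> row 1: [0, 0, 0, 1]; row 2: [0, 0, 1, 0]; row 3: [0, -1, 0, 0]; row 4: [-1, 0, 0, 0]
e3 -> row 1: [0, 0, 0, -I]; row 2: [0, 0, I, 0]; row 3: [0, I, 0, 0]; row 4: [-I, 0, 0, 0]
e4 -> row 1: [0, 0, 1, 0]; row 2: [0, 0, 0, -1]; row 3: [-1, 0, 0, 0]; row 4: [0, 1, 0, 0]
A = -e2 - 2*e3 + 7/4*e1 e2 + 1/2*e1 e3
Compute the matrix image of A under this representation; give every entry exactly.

Bivector images (products of the table entries): rho(e1 e2) = rho(e1)rho(e2) = row 1: [0, 0, 0, 1]; row 2: [0, 0, 1, 0]; row 3: [0, 1, 0, 0]; row 4: [1, 0, 0, 0]; rho(e1 e3) = rho(e1)rho(e3) = row 1: [0, 0, 0, -I]; row 2: [0, 0, I, 0]; row 3: [0, -I, 0, 0]; row 4: [I, 0, 0, 0].
M = (-1)*rho(e2) + (-2)*rho(e3) + (7/4)*rho(e1 e2) + (1/2)*rho(e1 e3), summed entrywise:
Answer: row 1: [0, 0, 0, 3/4 + 3*I/2]; row 2: [0, 0, 3/4 - 3*I/2, 0]; row 3: [0, 11/4 - 5*I/2, 0, 0]; row 4: [11/4 + 5*I/2, 0, 0, 0]


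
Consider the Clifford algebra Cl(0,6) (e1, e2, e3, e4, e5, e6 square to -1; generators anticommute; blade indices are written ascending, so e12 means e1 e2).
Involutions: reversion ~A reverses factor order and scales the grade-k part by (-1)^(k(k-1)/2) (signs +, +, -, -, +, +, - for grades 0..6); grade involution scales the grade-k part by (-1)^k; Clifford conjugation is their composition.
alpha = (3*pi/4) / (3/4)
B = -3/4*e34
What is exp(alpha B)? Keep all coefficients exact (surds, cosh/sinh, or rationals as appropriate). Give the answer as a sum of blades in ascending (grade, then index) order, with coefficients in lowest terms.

B^2 = (-3/4)^2*(e34)^2 = 9/16*(-1) = -9/16 (a basis 2-blade squares to minus the product of its generators' squares).
B^2 = -9/16 — circular case — the even/odd split gives cos and sin: l = 3/4, alpha*l = 3*pi/4, so exp(alpha B) = cos(3*pi/4) + (sin(3*pi/4)/(3/4))*B = -sqrt(2)/2 + (2*sqrt(2)/3)*B.
Answer: -sqrt(2)/2 - sqrt(2)/2*e34


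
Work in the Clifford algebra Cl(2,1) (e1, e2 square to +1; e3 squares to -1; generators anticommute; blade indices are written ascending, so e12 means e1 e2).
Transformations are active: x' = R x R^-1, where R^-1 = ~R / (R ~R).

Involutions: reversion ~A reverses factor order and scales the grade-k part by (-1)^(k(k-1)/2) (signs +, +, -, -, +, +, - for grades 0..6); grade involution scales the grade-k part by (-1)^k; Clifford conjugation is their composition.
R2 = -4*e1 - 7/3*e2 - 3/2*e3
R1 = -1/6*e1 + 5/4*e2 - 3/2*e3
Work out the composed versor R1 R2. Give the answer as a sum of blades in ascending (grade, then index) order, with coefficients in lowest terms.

Distribute over the terms of R1 (each basis-blade product reordered to ascending indices, repeated generators contracted through their squares):
(-1/6*e1) R2 = 2/3 + 7/18*e12 + 1/4*e13
(5/4*e2) R2 = -35/12 + 5*e12 - 15/8*e23
(-3/2*e3) R2 = -9/4 - 6*e13 - 7/2*e23
Summing the partial products and collecting blades:
Answer: -9/2 + 97/18*e12 - 23/4*e13 - 43/8*e23


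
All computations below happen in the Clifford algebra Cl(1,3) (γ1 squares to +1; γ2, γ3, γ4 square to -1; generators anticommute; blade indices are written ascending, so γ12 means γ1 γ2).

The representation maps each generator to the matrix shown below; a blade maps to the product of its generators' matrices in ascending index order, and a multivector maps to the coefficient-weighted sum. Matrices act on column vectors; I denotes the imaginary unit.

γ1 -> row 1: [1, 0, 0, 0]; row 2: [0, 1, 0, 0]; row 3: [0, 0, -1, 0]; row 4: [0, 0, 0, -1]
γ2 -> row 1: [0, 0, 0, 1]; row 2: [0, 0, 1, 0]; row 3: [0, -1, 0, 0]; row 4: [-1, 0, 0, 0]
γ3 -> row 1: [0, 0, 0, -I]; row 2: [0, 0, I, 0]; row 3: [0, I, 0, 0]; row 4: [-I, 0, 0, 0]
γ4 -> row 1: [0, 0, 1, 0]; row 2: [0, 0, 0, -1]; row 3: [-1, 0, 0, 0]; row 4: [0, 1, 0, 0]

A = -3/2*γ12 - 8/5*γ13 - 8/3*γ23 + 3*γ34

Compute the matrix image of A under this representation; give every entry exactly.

Bivector images (products of the table entries): rho(γ12) = rho(γ1)rho(γ2) = row 1: [0, 0, 0, 1]; row 2: [0, 0, 1, 0]; row 3: [0, 1, 0, 0]; row 4: [1, 0, 0, 0]; rho(γ13) = rho(γ1)rho(γ3) = row 1: [0, 0, 0, -I]; row 2: [0, 0, I, 0]; row 3: [0, -I, 0, 0]; row 4: [I, 0, 0, 0]; rho(γ23) = rho(γ2)rho(γ3) = row 1: [-I, 0, 0, 0]; row 2: [0, I, 0, 0]; row 3: [0, 0, -I, 0]; row 4: [0, 0, 0, I]; rho(γ34) = rho(γ3)rho(γ4) = row 1: [0, -I, 0, 0]; row 2: [-I, 0, 0, 0]; row 3: [0, 0, 0, -I]; row 4: [0, 0, -I, 0].
M = (-3/2)*rho(γ12) + (-8/5)*rho(γ13) + (-8/3)*rho(γ23) + (3)*rho(γ34), summed entrywise:
Answer: row 1: [8*I/3, -3*I, 0, -3/2 + 8*I/5]; row 2: [-3*I, -8*I/3, -3/2 - 8*I/5, 0]; row 3: [0, -3/2 + 8*I/5, 8*I/3, -3*I]; row 4: [-3/2 - 8*I/5, 0, -3*I, -8*I/3]


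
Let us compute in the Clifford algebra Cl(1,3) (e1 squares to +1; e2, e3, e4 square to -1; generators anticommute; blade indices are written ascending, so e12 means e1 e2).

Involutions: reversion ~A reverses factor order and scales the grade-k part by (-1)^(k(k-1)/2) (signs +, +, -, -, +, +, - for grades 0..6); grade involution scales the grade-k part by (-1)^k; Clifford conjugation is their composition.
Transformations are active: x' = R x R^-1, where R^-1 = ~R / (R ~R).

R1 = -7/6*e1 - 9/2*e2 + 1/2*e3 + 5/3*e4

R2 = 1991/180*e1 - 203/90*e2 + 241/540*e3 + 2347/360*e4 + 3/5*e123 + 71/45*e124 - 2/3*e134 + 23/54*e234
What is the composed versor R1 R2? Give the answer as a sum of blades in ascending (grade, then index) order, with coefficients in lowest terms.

Distribute over the terms of R1 (each basis-blade product reordered to ascending indices, repeated generators contracted through their squares):
(-7/6*e1) R2 = -13937/1080 + 1421/540*e12 - 1687/3240*e13 - 16429/2160*e14 - 7/10*e23 - 497/270*e24 + 7/9*e34 - 161/324*e1234
(-9/2*e2) R2 = -203/20 + 1991/40*e12 - 27/10*e13 - 71/10*e14 - 241/120*e23 - 2347/80*e24 + 23/12*e34 - 3*e1234
(1/2*e3) R2 = -241/1080 - 3/10*e12 - 1991/360*e13 - 1/3*e14 + 203/180*e23 + 23/108*e24 + 2347/720*e34 + 71/90*e1234
(5/3*e4) R2 = -2347/216 - 71/27*e12 + 10/9*e13 - 1991/108*e14 - 115/162*e23 + 203/54*e24 - 241/324*e34 - e1234
Summing the partial products and collecting blades:
Answer: -7375/216 + 10687/216*e12 - 12377/1620*e13 - 14461/432*e14 - 7421/3240*e23 - 11753/432*e24 + 33763/6480*e34 - 6007/1620*e1234


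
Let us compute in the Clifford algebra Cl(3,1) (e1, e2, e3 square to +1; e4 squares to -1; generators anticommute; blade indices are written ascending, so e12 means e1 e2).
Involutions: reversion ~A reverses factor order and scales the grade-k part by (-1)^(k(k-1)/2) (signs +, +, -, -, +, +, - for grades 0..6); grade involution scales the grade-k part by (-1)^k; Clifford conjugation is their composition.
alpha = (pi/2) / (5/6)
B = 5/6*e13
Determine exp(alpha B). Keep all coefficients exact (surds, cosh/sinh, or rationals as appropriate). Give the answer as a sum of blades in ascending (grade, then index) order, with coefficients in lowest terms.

B^2 = (5/6)^2*(e13)^2 = 25/36*(-1) = -25/36 (a basis 2-blade squares to minus the product of its generators' squares).
B^2 = -25/36 — B^2 < 0, so the exponential closes trigonometrically: l = 5/6, alpha*l = pi/2, so exp(alpha B) = cos(pi/2) + (sin(pi/2)/(5/6))*B = 0 + (6/5)*B.
Answer: e13


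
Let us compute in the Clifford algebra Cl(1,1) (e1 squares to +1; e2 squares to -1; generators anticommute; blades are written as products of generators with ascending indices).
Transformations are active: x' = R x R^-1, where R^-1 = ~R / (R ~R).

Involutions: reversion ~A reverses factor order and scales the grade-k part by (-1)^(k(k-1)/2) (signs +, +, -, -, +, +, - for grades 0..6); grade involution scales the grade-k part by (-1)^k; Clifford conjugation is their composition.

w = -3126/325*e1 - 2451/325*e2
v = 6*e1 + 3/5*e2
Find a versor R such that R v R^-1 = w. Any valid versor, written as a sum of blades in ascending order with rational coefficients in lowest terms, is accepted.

Here q(v) = q(w) = 891/25; the classical choice R = v + w = -1176/325*e1 - 2256/325*e2 then realises v -> w under the sandwich.
Answer: -1176/325*e1 - 2256/325*e2


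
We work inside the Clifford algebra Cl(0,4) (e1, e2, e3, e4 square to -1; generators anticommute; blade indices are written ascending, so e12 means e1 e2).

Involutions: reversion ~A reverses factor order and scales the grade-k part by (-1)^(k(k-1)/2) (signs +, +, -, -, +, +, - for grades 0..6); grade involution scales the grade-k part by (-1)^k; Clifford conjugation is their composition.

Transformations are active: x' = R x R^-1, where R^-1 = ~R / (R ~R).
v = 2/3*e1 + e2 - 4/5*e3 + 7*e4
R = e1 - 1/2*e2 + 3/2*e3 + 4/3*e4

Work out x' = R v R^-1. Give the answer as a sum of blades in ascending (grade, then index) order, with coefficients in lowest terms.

~R = e1 - 1/2*e2 + 3/2*e3 + 4/3*e4, and R ~R = -95/18, so R^-1 = ~R / (-95/18).
R v = -83/10 + 4/3*e12 - 9/5*e13 + 55/9*e14 - 11/10*e23 - 29/6*e24 + 347/30*e34
Answer: 3532/1425*e1 - 1222/475*e2 + 2621/475*e3 - 1333/475*e4


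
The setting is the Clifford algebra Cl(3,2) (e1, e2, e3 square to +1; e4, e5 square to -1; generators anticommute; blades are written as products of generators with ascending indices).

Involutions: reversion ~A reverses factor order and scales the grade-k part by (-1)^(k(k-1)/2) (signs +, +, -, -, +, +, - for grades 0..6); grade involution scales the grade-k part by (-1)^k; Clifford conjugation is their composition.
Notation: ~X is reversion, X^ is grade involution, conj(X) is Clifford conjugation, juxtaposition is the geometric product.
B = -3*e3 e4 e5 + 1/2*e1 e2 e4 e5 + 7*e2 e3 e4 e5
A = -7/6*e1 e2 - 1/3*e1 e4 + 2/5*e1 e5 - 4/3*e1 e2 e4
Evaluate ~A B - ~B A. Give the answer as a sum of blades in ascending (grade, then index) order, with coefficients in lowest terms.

first term: 2/3*e5 - 1/5*e2 e4 - 1/6*e2 e5 - 7/12*e4 e5 - 6/5*e1 e3 e4 - 31/3*e1 e3 e5 - 14/5*e1 e2 e3 e4 - 19/3*e1 e2 e3 e5 + 49/6*e1 e3 e4 e5 - 7/2*e1 e2 e3 e4 e5
second term: 2/3*e5 + 1/5*e2 e4 + 1/6*e2 e5 + 7/12*e4 e5 + 6/5*e1 e3 e4 + 31/3*e1 e3 e5 - 14/5*e1 e2 e3 e4 - 19/3*e1 e2 e3 e5 + 49/6*e1 e3 e4 e5 - 7/2*e1 e2 e3 e4 e5
Answer: -2/5*e2 e4 - 1/3*e2 e5 - 7/6*e4 e5 - 12/5*e1 e3 e4 - 62/3*e1 e3 e5


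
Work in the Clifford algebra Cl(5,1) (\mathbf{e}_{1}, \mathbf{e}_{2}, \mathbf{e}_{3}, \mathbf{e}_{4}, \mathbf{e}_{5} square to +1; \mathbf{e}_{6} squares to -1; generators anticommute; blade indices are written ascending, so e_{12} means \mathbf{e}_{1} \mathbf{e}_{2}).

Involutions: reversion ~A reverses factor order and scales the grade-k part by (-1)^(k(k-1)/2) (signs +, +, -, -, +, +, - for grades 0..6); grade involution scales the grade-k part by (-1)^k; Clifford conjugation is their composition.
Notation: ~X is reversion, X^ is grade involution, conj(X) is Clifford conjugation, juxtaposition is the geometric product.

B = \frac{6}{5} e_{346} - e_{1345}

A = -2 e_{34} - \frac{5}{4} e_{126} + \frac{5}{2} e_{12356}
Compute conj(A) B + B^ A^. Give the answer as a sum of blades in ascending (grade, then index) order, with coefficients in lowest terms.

first term: -\frac{12}{5} e_{6} + 2 e_{15} - \frac{5}{2} e_{246} + \frac{3}{2} e_{1234} + 3 e_{1245} - \frac{5}{4} e_{23456}
second term: -\frac{12}{5} e_{6} - 2 e_{15} + \frac{5}{2} e_{246} + \frac{3}{2} e_{1234} + 3 e_{1245} - \frac{5}{4} e_{23456}
Answer: -\frac{24}{5} e_{6} + 3 e_{1234} + 6 e_{1245} - \frac{5}{2} e_{23456}


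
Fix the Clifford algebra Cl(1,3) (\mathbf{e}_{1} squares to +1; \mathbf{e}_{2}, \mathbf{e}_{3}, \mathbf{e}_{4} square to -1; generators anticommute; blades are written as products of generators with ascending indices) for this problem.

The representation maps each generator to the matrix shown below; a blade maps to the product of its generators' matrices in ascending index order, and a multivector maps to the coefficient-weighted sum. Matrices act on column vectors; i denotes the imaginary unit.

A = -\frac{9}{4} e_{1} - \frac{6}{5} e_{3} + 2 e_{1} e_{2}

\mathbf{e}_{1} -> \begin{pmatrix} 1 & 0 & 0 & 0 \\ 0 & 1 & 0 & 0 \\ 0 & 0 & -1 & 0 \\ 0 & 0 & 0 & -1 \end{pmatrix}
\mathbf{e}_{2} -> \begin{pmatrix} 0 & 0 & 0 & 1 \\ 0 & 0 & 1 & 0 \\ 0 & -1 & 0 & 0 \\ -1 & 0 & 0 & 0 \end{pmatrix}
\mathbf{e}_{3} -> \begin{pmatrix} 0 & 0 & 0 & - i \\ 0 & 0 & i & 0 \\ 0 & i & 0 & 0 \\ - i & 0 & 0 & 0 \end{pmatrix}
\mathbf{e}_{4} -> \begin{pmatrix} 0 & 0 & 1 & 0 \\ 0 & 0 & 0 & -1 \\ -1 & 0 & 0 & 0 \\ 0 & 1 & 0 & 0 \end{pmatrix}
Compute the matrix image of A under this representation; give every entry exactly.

Bivector images (products of the table entries): rho(e_{1} e_{2}) = rho(\mathbf{e}_{1})rho(\mathbf{e}_{2}) = \begin{pmatrix} 0 & 0 & 0 & 1 \\ 0 & 0 & 1 & 0 \\ 0 & 1 & 0 & 0 \\ 1 & 0 & 0 & 0 \end{pmatrix}.
M = (-\frac{9}{4})*rho(e_{1}) + (-\frac{6}{5})*rho(e_{3}) + (2)*rho(e_{1} e_{2}), summed entrywise:
Answer: \begin{pmatrix} - \frac{9}{4} & 0 & 0 & 2 + \frac{6 i}{5} \\ 0 & - \frac{9}{4} & 2 - \frac{6 i}{5} & 0 \\ 0 & 2 - \frac{6 i}{5} & \frac{9}{4} & 0 \\ 2 + \frac{6 i}{5} & 0 & 0 & \frac{9}{4} \end{pmatrix}


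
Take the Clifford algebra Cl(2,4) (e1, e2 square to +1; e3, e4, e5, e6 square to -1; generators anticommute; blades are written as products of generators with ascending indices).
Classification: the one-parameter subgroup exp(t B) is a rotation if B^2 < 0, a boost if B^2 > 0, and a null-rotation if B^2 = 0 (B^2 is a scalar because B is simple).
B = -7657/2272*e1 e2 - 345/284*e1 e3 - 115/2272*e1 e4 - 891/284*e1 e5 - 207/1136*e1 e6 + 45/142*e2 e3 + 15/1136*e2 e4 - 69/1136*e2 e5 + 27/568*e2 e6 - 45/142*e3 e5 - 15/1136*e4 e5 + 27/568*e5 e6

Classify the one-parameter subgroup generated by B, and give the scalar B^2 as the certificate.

B^2 term by term: the squares give (-7657/2272)^2*(e1 e2)^2 + (-345/284)^2*(e1 e3)^2 + (-115/2272)^2*(e1 e4)^2 + (-891/284)^2*(e1 e5)^2 + (-207/1136)^2*(e1 e6)^2 + (45/142)^2*(e2 e3)^2 + (15/1136)^2*(e2 e4)^2 + (-69/1136)^2*(e2 e5)^2 + (27/568)^2*(e2 e6)^2 + (-45/142)^2*(e3 e5)^2 + (-15/1136)^2*(e4 e5)^2 + (27/568)^2*(e5 e6)^2 = 58629649/5161984*(-1) + 119025/80656*(+1) + 13225/5161984*(+1) + 793881/80656*(+1) + 42849/1290496*(+1) + 2025/20164*(+1) + 225/1290496*(+1) + 4761/1290496*(+1) + 729/322624*(+1) + 2025/20164*(-1) + 225/1290496*(-1) + 729/322624*(-1) = 0 (each basis 2-blade squares to minus the product of its generators' squares); cross terms between blades sharing an index anticommute and cancel; the commuting (index-disjoint) pairs give grade-4 terms 2*c*c'*(blade product), which cancel blade by blade — e1 e2 e3 e4: 5175/161312 - 5175/161312 = 0; e1 e2 e3 e5: 344565/161312 - 23805/161312 - 40095/20164 = 0; e1 e2 e3 e6: 9315/80656 - 9315/80656 = 0; e1 e2 e4 e5: 114855/1290496 - 7935/1290496 - 13365/161312 = 0; e1 e2 e4 e6: 3105/645248 - 3105/645248 = 0; e1 e2 e5 e6: -206739/645248 + 24057/80656 + 14283/645248 = 0; e1 e3 e4 e5: 5175/161312 - 5175/161312 = 0; e1 e3 e5 e6: -9315/80656 + 9315/80656 = 0; e1 e4 e5 e6: -3105/645248 + 3105/645248 = 0; e2 e3 e4 e5: -675/80656 + 675/80656 = 0; e2 e3 e5 e6: 1215/40328 - 1215/40328 = 0; e2 e4 e5 e6: 405/322624 - 405/322624 = 0 — confirming B is simple. So B^2 = 0.
Answer: null-rotation, certificate B^2 = 0. Note: conjugating B changes its blade decomposition but never the scalar B^2 = 0, whose sign settles the classification.


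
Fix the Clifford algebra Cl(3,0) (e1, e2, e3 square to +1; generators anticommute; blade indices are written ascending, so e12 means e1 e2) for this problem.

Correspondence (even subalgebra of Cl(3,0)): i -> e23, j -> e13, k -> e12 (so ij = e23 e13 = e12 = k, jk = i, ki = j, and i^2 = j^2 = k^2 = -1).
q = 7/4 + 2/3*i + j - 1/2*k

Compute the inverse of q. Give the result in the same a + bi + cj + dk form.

In blades: q = 7/4 - 1/2*e12 + e13 + 2/3*e23.
With qbar = 7/4 + 1/2*e12 - e13 - 2/3*e23 (scalar fixed, mapped units negated), q qbar = 685/144 (the sum of squared coefficients), so q^-1 = qbar / (685/144) = 252/685 + 72/685*e12 - 144/685*e13 - 96/685*e23; translating back:
Answer: 252/685 - 96/685*i - 144/685*j + 72/685*k


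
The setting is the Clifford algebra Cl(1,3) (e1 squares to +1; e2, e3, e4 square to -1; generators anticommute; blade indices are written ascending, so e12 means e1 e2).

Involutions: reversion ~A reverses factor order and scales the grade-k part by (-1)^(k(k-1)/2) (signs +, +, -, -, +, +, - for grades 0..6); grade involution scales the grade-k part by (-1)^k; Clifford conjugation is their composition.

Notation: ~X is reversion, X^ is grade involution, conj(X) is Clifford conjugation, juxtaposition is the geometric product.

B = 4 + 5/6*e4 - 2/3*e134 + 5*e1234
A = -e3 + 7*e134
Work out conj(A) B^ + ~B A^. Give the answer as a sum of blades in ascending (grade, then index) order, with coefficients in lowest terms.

first term: -14/3 - 35*e2 + 4*e3 + 35/6*e13 + 2/3*e14 - 5/6*e34 - 5*e124 + 28*e134
second term: 14/3 - 35*e2 + 4*e3 + 35/6*e13 + 2/3*e14 - 5/6*e34 + 5*e124 - 28*e134
Answer: -70*e2 + 8*e3 + 35/3*e13 + 4/3*e14 - 5/3*e34


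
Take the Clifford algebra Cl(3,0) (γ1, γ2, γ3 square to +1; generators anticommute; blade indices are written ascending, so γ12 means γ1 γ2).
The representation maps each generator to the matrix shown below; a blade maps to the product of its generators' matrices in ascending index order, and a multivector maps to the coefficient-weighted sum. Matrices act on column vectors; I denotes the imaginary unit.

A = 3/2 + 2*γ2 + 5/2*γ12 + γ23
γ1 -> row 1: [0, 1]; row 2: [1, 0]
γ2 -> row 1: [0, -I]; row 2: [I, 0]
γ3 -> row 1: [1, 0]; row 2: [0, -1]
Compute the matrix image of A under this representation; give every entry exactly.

Bivector images (products of the table entries): rho(γ12) = rho(γ1)rho(γ2) = row 1: [I, 0]; row 2: [0, -I]; rho(γ23) = rho(γ2)rho(γ3) = row 1: [0, I]; row 2: [I, 0].
M = (3/2)*1 + (2)*rho(γ2) + (5/2)*rho(γ12) + (1)*rho(γ23), summed entrywise (1 is the identity matrix):
Answer: row 1: [3/2 + 5*I/2, -I]; row 2: [3*I, 3/2 - 5*I/2]
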